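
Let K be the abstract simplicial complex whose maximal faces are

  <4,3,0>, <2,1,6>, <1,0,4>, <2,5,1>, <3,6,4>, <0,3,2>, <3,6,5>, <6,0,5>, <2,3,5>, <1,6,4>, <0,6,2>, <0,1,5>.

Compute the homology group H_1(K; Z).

K has 7 vertices, 18 edges, 12 triangles.
rank ∂_1 = 6, rank ∂_2 = 12 ⇒ b_1 = 18 − 6 − 12 = 0; ∂_2 has invariant factor(s) [2] giving torsion. So H_1 ≅ Z/2.

H_1 ≅ Z/2.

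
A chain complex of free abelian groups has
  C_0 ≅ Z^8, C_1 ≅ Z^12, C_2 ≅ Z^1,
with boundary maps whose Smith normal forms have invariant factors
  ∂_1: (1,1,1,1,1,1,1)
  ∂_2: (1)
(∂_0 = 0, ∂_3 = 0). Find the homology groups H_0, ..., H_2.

H_0 ≅ Z,  H_1 ≅ Z^4,  H_2 = 0.

H_0: b_0 = 8 − 0 − 7 = 1; torsion from ∂_1 factors > 1: none. So H_0 ≅ Z.
H_1: b_1 = 12 − 7 − 1 = 4; torsion from ∂_2 factors > 1: none. So H_1 ≅ Z^4.
H_2: b_2 = 1 − 1 − 0 = 0; torsion from ∂_3 factors > 1: none. So H_2 ≅ 0.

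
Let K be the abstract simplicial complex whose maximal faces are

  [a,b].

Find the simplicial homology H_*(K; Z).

We work with the vertex ordering a < b. The simplices of K, each written with vertices in increasing order, are:

  0-simplices (2): a, b
  1-simplices (1): ab

so the chain groups are C_0 ≅ Z^2, C_1 ≅ Z^1.

Boundary ∂_1: C_1 → C_0 maps an edge to its endpoints' difference, ∂[p,q] = q − p. For instance
  ∂ab = b − a.
As a 2×1 matrix over Z this has rank 1, with invariant factors (1).

Now H_k = ker ∂_k / im ∂_{k+1}, so:

  H_0: rank C_0 − rank ∂_1 = 2 − 1 = 1, and the invariant factors of ∂_1 are all 1, so H_0 = Z.
  H_1: rank ker ∂_1 − rank ∂_2 = (1 − 1) − 0 = 0, and there is no ∂_2, so H_1 = 0.

H_0 ≅ Z,  H_1 = 0.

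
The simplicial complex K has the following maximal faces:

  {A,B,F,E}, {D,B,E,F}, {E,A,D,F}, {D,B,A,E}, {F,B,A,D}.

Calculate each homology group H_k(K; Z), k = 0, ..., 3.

Order the vertices as A < B < D < E < F. Listing each simplex with vertices in this order, K has dimension 3 with simplices:

  0-simplices (5): A, B, D, E, F
  1-simplices (10): AB, AD, AE, AF, BD, BE, BF, DE, DF, EF
  2-simplices (10): ABD, ABE, ABF, ADE, ADF, AEF, BDE, BDF, BEF, DEF
  3-simplices (5): ABDE, ABDF, ABEF, ADEF, BDEF

giving chain groups C_0 ≅ Z^5, C_1 ≅ Z^10, C_2 ≅ Z^10, C_3 ≅ Z^5.

The boundary map ∂_1: C_1 → C_0 sends each edge [p,q] (with p < q) to q − p. For instance
  ∂DE = E − D.
The 5×10 boundary matrix has rank 4 and Smith normal form diag(1,1,1,1).

∂_2: C_2 → C_1 sends each 2-simplex [p,q,r] to [q,r] − [p,r] + [p,q]. For instance
  ∂BEF = EF − BF + BE,
  ∂ABE = BE − AE + AB.
As a 10×10 matrix over Z this has rank 6, with invariant factors (1,1,1,1,1,1).

The boundary map ∂_3: C_3 → C_2 sends each 3-simplex σ to the alternating sum Σ_i (−1)^i (σ with its i-th vertex removed). For instance
  ∂ADEF = DEF − AEF + ADF − ADE,
  ∂ABDF = BDF − ADF + ABF − ABD.
This gives a 10×5 integer matrix of rank 4; reducing to Smith normal form yields diagonal entries (1,1,1,1).

From H_k ≅ ker(∂_k) / im(∂_{k+1}) we obtain:

  H_0: rank C_0 − rank ∂_1 = 5 − 4 = 1, and the invariant factors of ∂_1 are all 1, so H_0 = Z.
  H_1: rank ker ∂_1 − rank ∂_2 = (10 − 4) − 6 = 0, and the invariant factors of ∂_2 are all 1, so H_1 = 0.
  H_2: rank ker ∂_2 − rank ∂_3 = (10 − 6) − 4 = 0, and the invariant factors of ∂_3 are all 1, so H_2 = 0.
  H_3: rank ker ∂_3 − rank ∂_4 = (5 − 4) − 0 = 1, and there is no ∂_4, so H_3 = Z.

As a check, the Euler characteristic is 5 − 10 + 10 − 5 = 0, which agrees with 1 − 0 + 0 − 1 = 0.

H_0 = Z,  H_1 = 0,  H_2 = 0,  H_3 = Z.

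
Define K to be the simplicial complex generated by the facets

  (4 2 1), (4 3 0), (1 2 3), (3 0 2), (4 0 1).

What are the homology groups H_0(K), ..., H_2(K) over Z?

Order the vertices as 0 < 1 < 2 < 3 < 4. Listing each simplex with vertices in this order, K has dimension 2 with simplices:

  0-simplices (5): [0], [1], [2], [3], [4]
  1-simplices (10): [0,1], [0,2], [0,3], [0,4], [1,2], [1,3], [1,4], [2,3], [2,4], [3,4]
  2-simplices (5): [0,1,4], [0,2,3], [0,3,4], [1,2,3], [1,2,4]

so the chain groups are C_0 ≅ Z^5, C_1 ≅ Z^10, C_2 ≅ Z^5.

The boundary map ∂_1: C_1 → C_0 sends each edge [p,q] (with p < q) to q − p.
The resulting 5×10 matrix has rank 4, and its Smith normal form has invariant factors (1,1,1,1).

Boundary ∂_2: C_2 → C_1 maps a triangle to the signed sum of its edges. For instance
  ∂[0,1,4] = [1,4] − [0,4] + [0,1],
  ∂[0,2,3] = [2,3] − [0,3] + [0,2].
The resulting 10×5 matrix has rank 5, and its Smith normal form has invariant factors (1,1,1,1,1).

From H_k ≅ ker(∂_k) / im(∂_{k+1}) we obtain:

  H_0: rank C_0 − rank ∂_1 = 5 − 4 = 1, and the invariant factors of ∂_1 are all 1, so H_0 = Z.
  H_1: rank ker ∂_1 − rank ∂_2 = (10 − 4) − 5 = 1, and the invariant factors of ∂_2 are all 1, so H_1 = Z.
  H_2: rank ker ∂_2 − rank ∂_3 = (5 − 5) − 0 = 0, and there is no ∂_3, so H_2 = 0.

As a check, the Euler characteristic is 5 − 10 + 5 = 0, which agrees with 1 − 1 + 0 = 0.
(K is a triangulation of the Möbius band.)

H_0 ≅ Z,  H_1 ≅ Z,  H_2 = 0.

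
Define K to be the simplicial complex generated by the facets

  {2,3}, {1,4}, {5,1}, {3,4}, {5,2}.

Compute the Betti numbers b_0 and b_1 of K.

Fix the vertex order 1 < 2 < 3 < 4 < 5 and write every simplex with vertices in increasing order. Then dim K = 1 and the simplices of K are:

  0-simplices (5): [1], [2], [3], [4], [5]
  1-simplices (5): [1,4], [1,5], [2,3], [2,5], [3,4]

giving chain groups C_0 ≅ Z^5, C_1 ≅ Z^5.

Boundary ∂_1: C_1 → C_0 is given by ∂[p,q] = [q] − [p]. For instance
  ∂[2,3] = [3] − [2].
As a 5×5 matrix over Z this has rank 4, with invariant factors (1,1,1,1).

From H_k ≅ ker(∂_k) / im(∂_{k+1}) we obtain:

  H_0: rank C_0 − rank ∂_1 = 5 − 4 = 1, and the invariant factors of ∂_1 are all 1, so H_0 ≅ Z.
  H_1: rank ker ∂_1 − rank ∂_2 = (5 − 4) − 0 = 1, and there is no ∂_2, so H_1 ≅ Z.

Hence the Betti numbers are b_0 = 1, b_1 = 1.

b_0 = 1, b_1 = 1.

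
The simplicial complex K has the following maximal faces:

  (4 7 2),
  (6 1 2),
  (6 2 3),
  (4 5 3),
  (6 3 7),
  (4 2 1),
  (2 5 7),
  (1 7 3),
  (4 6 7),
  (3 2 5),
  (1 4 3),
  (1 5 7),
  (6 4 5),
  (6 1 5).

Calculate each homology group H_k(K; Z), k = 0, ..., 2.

We work with the vertex ordering 1 < 2 < 3 < 4 < 5 < 6 < 7. The simplices of K, each written with vertices in increasing order, are:

  0-simplices (7): [1], [2], [3], [4], [5], [6], [7]
  1-simplices (21): [1,2], [1,3], [1,4], [1,5], [1,6], [1,7], [2,3], [2,4], [2,5], [2,6], [2,7], [3,4], [3,5], [3,6], [3,7], [4,5], [4,6], [4,7], [5,6], [5,7], [6,7]
  2-simplices (14): [1,2,4], [1,2,6], [1,3,4], [1,3,7], [1,5,6], [1,5,7], [2,3,5], [2,3,6], [2,4,7], [2,5,7], [3,4,5], [3,6,7], [4,5,6], [4,6,7]

giving chain groups C_0 ≅ Z^7, C_1 ≅ Z^21, C_2 ≅ Z^14.

Boundary ∂_1: C_1 → C_0 is given by ∂[p,q] = [q] − [p]. For instance
  ∂[1,7] = [7] − [1].
The resulting 7×21 matrix has rank 6, and its Smith normal form has invariant factors (1,1,1,1,1,1).

Boundary ∂_2: C_2 → C_1 acts by ∂[p,q,r] = [q,r] − [p,r] + [p,q]. For instance
  ∂[1,3,7] = [3,7] − [1,7] + [1,3],
  ∂[1,5,7] = [5,7] − [1,7] + [1,5].
The resulting 21×14 matrix has rank 13, and its Smith normal form has invariant factors (1,1,1,1,1,1,1,1,1,1,1,1,1).

Now H_k = ker ∂_k / im ∂_{k+1}, so:

  H_0: rank C_0 − rank ∂_1 = 7 − 6 = 1, and the invariant factors of ∂_1 are all 1, so H_0 = Z.
  H_1: rank ker ∂_1 − rank ∂_2 = (21 − 6) − 13 = 2, and the invariant factors of ∂_2 are all 1, so H_1 = Z^2.
  H_2: rank ker ∂_2 − rank ∂_3 = (14 − 13) − 0 = 1, and there is no ∂_3, so H_2 = Z.

As a check, the Euler characteristic is 7 − 21 + 14 = 0, which agrees with 1 − 2 + 1 = 0.

H_0 = Z,  H_1 = Z^2,  H_2 = Z.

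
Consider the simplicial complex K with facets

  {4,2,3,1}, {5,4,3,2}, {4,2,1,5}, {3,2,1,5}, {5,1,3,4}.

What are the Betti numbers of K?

Take the total order 1 < 2 < 3 < 4 < 5 on the vertex set. Then K (dimension 3) consists of the simplices:

  0-simplices (5): [1], [2], [3], [4], [5]
  1-simplices (10): [1,2], [1,3], [1,4], [1,5], [2,3], [2,4], [2,5], [3,4], [3,5], [4,5]
  2-simplices (10): [1,2,3], [1,2,4], [1,2,5], [1,3,4], [1,3,5], [1,4,5], [2,3,4], [2,3,5], [2,4,5], [3,4,5]
  3-simplices (5): [1,2,3,4], [1,2,3,5], [1,2,4,5], [1,3,4,5], [2,3,4,5]

so the chain groups are C_0 ≅ Z^5, C_1 ≅ Z^10, C_2 ≅ Z^10, C_3 ≅ Z^5.

Boundary ∂_1: C_1 → C_0 sends each edge [p,q] (with p < q) to q − p. For instance
  ∂[1,5] = [5] − [1].
As a 5×10 matrix over Z this has rank 4, with invariant factors (1,1,1,1).

∂_2: C_2 → C_1 sends each 2-simplex [p,q,r] to [q,r] − [p,r] + [p,q]. For instance
  ∂[2,4,5] = [4,5] − [2,5] + [2,4],
  ∂[3,4,5] = [4,5] − [3,5] + [3,4].
The 10×10 boundary matrix has rank 6 and Smith normal form diag(1,1,1,1,1,1).

Boundary ∂_3: C_3 → C_2 sends each 3-simplex σ to the alternating sum Σ_i (−1)^i (σ with its i-th vertex removed). For instance
  ∂[1,3,4,5] = [3,4,5] − [1,4,5] + [1,3,5] − [1,3,4],
  ∂[1,2,3,4] = [2,3,4] − [1,3,4] + [1,2,4] − [1,2,3].
This gives a 10×5 integer matrix of rank 4; reducing to Smith normal form yields diagonal entries (1,1,1,1).

Reading off H_k = ker ∂_k / im ∂_{k+1}:

  H_0: rank C_0 − rank ∂_1 = 5 − 4 = 1, and the invariant factors of ∂_1 are all 1, so H_0 = Z.
  H_1: rank ker ∂_1 − rank ∂_2 = (10 − 4) − 6 = 0, and the invariant factors of ∂_2 are all 1, so H_1 = 0.
  H_2: rank ker ∂_2 − rank ∂_3 = (10 − 6) − 4 = 0, and the invariant factors of ∂_3 are all 1, so H_2 = 0.
  H_3: rank ker ∂_3 − rank ∂_4 = (5 − 4) − 0 = 1, and there is no ∂_4, so H_3 = Z.

As a check, the Euler characteristic is 5 − 10 + 10 − 5 = 0, which agrees with 1 − 0 + 0 − 1 = 0.

Hence the Betti numbers are b_0 = 1, b_1 = 0, b_2 = 0, b_3 = 1.

b_0 = 1, b_1 = 0, b_2 = 0, b_3 = 1.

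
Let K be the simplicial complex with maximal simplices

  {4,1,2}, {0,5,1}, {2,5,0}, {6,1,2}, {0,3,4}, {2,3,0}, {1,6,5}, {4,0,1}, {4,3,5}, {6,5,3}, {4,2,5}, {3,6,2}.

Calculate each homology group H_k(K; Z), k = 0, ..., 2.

H_0 = Z,  H_1 = Z/2,  H_2 = 0.

We work with the vertex ordering 0 < 1 < 2 < 3 < 4 < 5 < 6. The simplices of K, each written with vertices in increasing order, are:

  0-simplices (7): [0], [1], [2], [3], [4], [5], [6]
  1-simplices (18): [0,1], [0,2], [0,3], [0,4], [0,5], [1,2], [1,4], [1,5], [1,6], [2,3], [2,4], [2,5], [2,6], [3,4], [3,5], [3,6], [4,5], [5,6]
  2-simplices (12): [0,1,4], [0,1,5], [0,2,3], [0,2,5], [0,3,4], [1,2,4], [1,2,6], [1,5,6], [2,3,6], [2,4,5], [3,4,5], [3,5,6]

giving chain groups C_0 ≅ Z^7, C_1 ≅ Z^18, C_2 ≅ Z^12.

Boundary ∂_1: C_1 → C_0 sends each edge [p,q] (with p < q) to q − p. For instance
  ∂[2,5] = [5] − [2].
The resulting 7×18 matrix has rank 6, and its Smith normal form has invariant factors (1,1,1,1,1,1).

Boundary ∂_2: C_2 → C_1 sends each 2-simplex [p,q,r] to [q,r] − [p,r] + [p,q]. For instance
  ∂[0,1,5] = [1,5] − [0,5] + [0,1],
  ∂[0,2,5] = [2,5] − [0,5] + [0,2].
The 18×12 boundary matrix has rank 12 and Smith normal form diag(1,1,1,1,1,1,1,1,1,1,1,2).

Reading off H_k = ker ∂_k / im ∂_{k+1}:

  H_0: rank C_0 − rank ∂_1 = 7 − 6 = 1, and the invariant factors of ∂_1 are all 1, so H_0 ≅ Z.
  H_1: rank ker ∂_1 − rank ∂_2 = (18 − 6) − 12 = 0, and ∂_2 has invariant factor 2 > 1, so H_1 ≅ Z/2.
  H_2: rank ker ∂_2 − rank ∂_3 = (12 − 12) − 0 = 0, and there is no ∂_3, so H_2 ≅ 0.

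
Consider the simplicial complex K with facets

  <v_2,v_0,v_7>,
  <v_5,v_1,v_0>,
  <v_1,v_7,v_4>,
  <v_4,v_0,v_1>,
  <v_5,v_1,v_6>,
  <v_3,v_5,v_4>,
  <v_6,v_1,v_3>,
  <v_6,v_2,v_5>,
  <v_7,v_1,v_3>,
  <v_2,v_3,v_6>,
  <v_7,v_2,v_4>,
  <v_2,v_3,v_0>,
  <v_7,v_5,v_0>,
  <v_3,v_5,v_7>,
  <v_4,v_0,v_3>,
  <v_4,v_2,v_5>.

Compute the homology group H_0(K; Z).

H_0 ≅ Z.

Take the total order v_0 < v_1 < v_2 < v_3 < v_4 < v_5 < v_6 < v_7 on the vertex set. Then K (dimension 2) consists of the simplices:

  0-simplices (8): [v_0], [v_1], [v_2], [v_3], [v_4], [v_5], [v_6], [v_7]
  1-simplices (24): (24 of them)
  2-simplices (16): (16 of them)

giving chain groups C_0 ≅ Z^8, C_1 ≅ Z^24, C_2 ≅ Z^16.

The boundary map ∂_1: C_1 → C_0 maps an edge to its endpoints' difference, ∂[p,q] = q − p.
The 8×24 boundary matrix has rank 7 and Smith normal form diag(1,1,1,1,1,1,1).

∂_2: C_2 → C_1 sends each 2-simplex [p,q,r] to [q,r] − [p,r] + [p,q]. For instance
  ∂[v_3,v_4,v_5] = [v_4,v_5] − [v_3,v_5] + [v_3,v_4],
  ∂[v_0,v_2,v_7] = [v_2,v_7] − [v_0,v_7] + [v_0,v_2].
This gives a 24×16 integer matrix of rank 15; reducing to Smith normal form yields diagonal entries (1,1,1,1,1,1,1,1,1,1,1,1,1,1,1).

Now H_k = ker ∂_k / im ∂_{k+1}, so:

  H_0: rank C_0 − rank ∂_1 = 8 − 7 = 1, and the invariant factors of ∂_1 are all 1, so H_0 ≅ Z.

(K is a triangulation of the torus T^2.)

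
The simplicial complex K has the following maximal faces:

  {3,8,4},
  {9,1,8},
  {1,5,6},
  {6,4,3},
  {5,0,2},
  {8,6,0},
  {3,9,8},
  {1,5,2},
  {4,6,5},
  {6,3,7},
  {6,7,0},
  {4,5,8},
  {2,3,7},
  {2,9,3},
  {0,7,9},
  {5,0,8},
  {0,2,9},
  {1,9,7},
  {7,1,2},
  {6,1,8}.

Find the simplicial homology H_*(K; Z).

H_0 ≅ Z,  H_1 ≅ Z × Z/2,  H_2 = 0.

We work with the vertex ordering 0 < 1 < 2 < 3 < 4 < 5 < 6 < 7 < 8 < 9. The simplices of K, each written with vertices in increasing order, are:

  0-simplices (10): [0], [1], [2], [3], [4], [5], [6], [7], [8], [9]
  1-simplices (30): (30 of them)
  2-simplices (20): (20 of them)

so the chain groups are C_0 ≅ Z^10, C_1 ≅ Z^30, C_2 ≅ Z^20.

Boundary ∂_1: C_1 → C_0 sends each edge [p,q] (with p < q) to q − p.
As a 10×30 matrix over Z this has rank 9, with invariant factors (1,1,1,1,1,1,1,1,1).

∂_2: C_2 → C_1 sends each 2-simplex [p,q,r] to [q,r] − [p,r] + [p,q]. For instance
  ∂[0,6,7] = [6,7] − [0,7] + [0,6],
  ∂[1,2,7] = [2,7] − [1,7] + [1,2].
The 30×20 boundary matrix has rank 20 and Smith normal form diag(1,1,1,1,1,1,1,1,1,1,1,1,1,1,1,1,1,1,1,2).

Now H_k = ker ∂_k / im ∂_{k+1}, so:

  H_0: rank C_0 − rank ∂_1 = 10 − 9 = 1, and the invariant factors of ∂_1 are all 1, so H_0 ≅ Z.
  H_1: rank ker ∂_1 − rank ∂_2 = (30 − 9) − 20 = 1, and ∂_2 has invariant factor 2 > 1, so H_1 ≅ Z × Z/2.
  H_2: rank ker ∂_2 − rank ∂_3 = (20 − 20) − 0 = 0, and there is no ∂_3, so H_2 ≅ 0.

As a check, the Euler characteristic is 10 − 30 + 20 = 0, which agrees with 1 − 1 + 0 = 0.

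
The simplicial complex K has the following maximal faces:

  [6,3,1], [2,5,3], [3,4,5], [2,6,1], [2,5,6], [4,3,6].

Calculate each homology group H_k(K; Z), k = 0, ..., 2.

Fix the vertex order 1 < 2 < 3 < 4 < 5 < 6 and write every simplex with vertices in increasing order. Then dim K = 2 and the simplices of K are:

  0-simplices (6): [1], [2], [3], [4], [5], [6]
  1-simplices (12): [1,2], [1,3], [1,6], [2,3], [2,5], [2,6], [3,4], [3,5], [3,6], [4,5], [4,6], [5,6]
  2-simplices (6): [1,2,6], [1,3,6], [2,3,5], [2,5,6], [3,4,5], [3,4,6]

Hence C_0 ≅ Z^6, C_1 ≅ Z^12, C_2 ≅ Z^6.

∂_1: C_1 → C_0 maps an edge to its endpoints' difference, ∂[p,q] = q − p. For instance
  ∂[3,5] = [5] − [3].
This gives a 6×12 integer matrix of rank 5; reducing to Smith normal form yields diagonal entries (1,1,1,1,1).

∂_2: C_2 → C_1 sends each 2-simplex [p,q,r] to [q,r] − [p,r] + [p,q]. For instance
  ∂[2,5,6] = [5,6] − [2,6] + [2,5],
  ∂[1,2,6] = [2,6] − [1,6] + [1,2].
The resulting 12×6 matrix has rank 6, and its Smith normal form has invariant factors (1,1,1,1,1,1).

Computing H_k = (kernel of ∂_k) / (image of ∂_{k+1}):

  H_0: rank C_0 − rank ∂_1 = 6 − 5 = 1, and the invariant factors of ∂_1 are all 1, so H_0 ≅ Z.
  H_1: rank ker ∂_1 − rank ∂_2 = (12 − 5) − 6 = 1, and the invariant factors of ∂_2 are all 1, so H_1 ≅ Z.
  H_2: rank ker ∂_2 − rank ∂_3 = (6 − 6) − 0 = 0, and there is no ∂_3, so H_2 ≅ 0.

H_0 = Z,  H_1 = Z,  H_2 = 0.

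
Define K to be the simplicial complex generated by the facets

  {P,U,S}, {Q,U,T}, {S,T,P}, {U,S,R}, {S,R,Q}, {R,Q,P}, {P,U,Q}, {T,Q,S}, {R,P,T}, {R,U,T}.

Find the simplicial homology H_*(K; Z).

We work with the vertex ordering P < Q < R < S < T < U. The simplices of K, each written with vertices in increasing order, are:

  0-simplices (6): P, Q, R, S, T, U
  1-simplices (15): PQ, PR, PS, PT, PU, QR, QS, QT, QU, RS, RT, RU, ST, SU, TU
  2-simplices (10): PQR, PQU, PRT, PST, PSU, QRS, QST, QTU, RSU, RTU

Hence C_0 ≅ Z^6, C_1 ≅ Z^15, C_2 ≅ Z^10.

The boundary map ∂_1: C_1 → C_0 sends each edge [p,q] (with p < q) to q − p.
The resulting 6×15 matrix has rank 5, and its Smith normal form has invariant factors (1,1,1,1,1).

Boundary ∂_2: C_2 → C_1 maps a triangle to the signed sum of its edges. For instance
  ∂QRS = RS − QS + QR,
  ∂PQU = QU − PU + PQ.
The 15×10 boundary matrix has rank 10 and Smith normal form diag(1,1,1,1,1,1,1,1,1,2).

Now H_k = ker ∂_k / im ∂_{k+1}, so:

  H_0: rank C_0 − rank ∂_1 = 6 − 5 = 1, and the invariant factors of ∂_1 are all 1, so H_0 ≅ Z.
  H_1: rank ker ∂_1 − rank ∂_2 = (15 − 5) − 10 = 0, and ∂_2 has invariant factor 2 > 1, so H_1 ≅ Z/2.
  H_2: rank ker ∂_2 − rank ∂_3 = (10 − 10) − 0 = 0, and there is no ∂_3, so H_2 ≅ 0.

As a check, the Euler characteristic is 6 − 15 + 10 = 1, which agrees with 1 − 0 + 0 = 1.
(K is a triangulation of the real projective plane RP^2.)

H_0 ≅ Z,  H_1 ≅ Z/2,  H_2 = 0.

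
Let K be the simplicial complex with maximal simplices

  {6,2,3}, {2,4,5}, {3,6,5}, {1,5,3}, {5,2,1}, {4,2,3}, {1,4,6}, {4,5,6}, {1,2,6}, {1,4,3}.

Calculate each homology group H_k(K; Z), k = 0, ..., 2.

K has 6 vertices, 15 edges, 10 triangles.
rank ∂_0 = 0, rank ∂_1 = 5 ⇒ b_0 = 6 − 0 − 5 = 1; all invariant factors of ∂_1 are 1 so no torsion. So H_0 ≅ Z.
rank ∂_1 = 5, rank ∂_2 = 10 ⇒ b_1 = 15 − 5 − 10 = 0; ∂_2 has invariant factor(s) [2] giving torsion. So H_1 ≅ Z/2.
rank ∂_2 = 10, rank ∂_3 = 0 ⇒ b_2 = 10 − 10 − 0 = 0. So H_2 ≅ 0.

H_0 ≅ Z,  H_1 ≅ Z/2,  H_2 = 0.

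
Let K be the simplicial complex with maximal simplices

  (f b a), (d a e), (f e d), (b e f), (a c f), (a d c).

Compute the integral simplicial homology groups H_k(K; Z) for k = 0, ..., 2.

H_0 = Z,  H_1 = Z,  H_2 = 0.

K has 6 vertices, 12 edges, 6 triangles.
rank ∂_0 = 0, rank ∂_1 = 5 ⇒ b_0 = 6 − 0 − 5 = 1; all invariant factors of ∂_1 are 1 so no torsion. So H_0 ≅ Z.
rank ∂_1 = 5, rank ∂_2 = 6 ⇒ b_1 = 12 − 5 − 6 = 1; all invariant factors of ∂_2 are 1 so no torsion. So H_1 ≅ Z.
rank ∂_2 = 6, rank ∂_3 = 0 ⇒ b_2 = 6 − 6 − 0 = 0. So H_2 ≅ 0.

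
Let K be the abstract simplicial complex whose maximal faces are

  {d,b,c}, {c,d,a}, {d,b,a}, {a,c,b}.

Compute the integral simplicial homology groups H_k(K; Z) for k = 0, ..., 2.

Order the vertices as a < b < c < d. Listing each simplex with vertices in this order, K has dimension 2 with simplices:

  0-simplices (4): a, b, c, d
  1-simplices (6): ab, ac, ad, bc, bd, cd
  2-simplices (4): abc, abd, acd, bcd

Hence C_0 ≅ Z^4, C_1 ≅ Z^6, C_2 ≅ Z^4.

∂_1: C_1 → C_0 maps an edge to its endpoints' difference, ∂[p,q] = q − p. For instance
  ∂ac = c − a.
The 4×6 boundary matrix has rank 3 and Smith normal form diag(1,1,1).

∂_2: C_2 → C_1 sends each 2-simplex [p,q,r] to [q,r] − [p,r] + [p,q]. For instance
  ∂abc = bc − ac + ab,
  ∂bcd = cd − bd + bc.
The 6×4 boundary matrix has rank 3 and Smith normal form diag(1,1,1).

Now H_k = ker ∂_k / im ∂_{k+1}, so:

  H_0: rank C_0 − rank ∂_1 = 4 − 3 = 1, and the invariant factors of ∂_1 are all 1, so H_0 = Z.
  H_1: rank ker ∂_1 − rank ∂_2 = (6 − 3) − 3 = 0, and the invariant factors of ∂_2 are all 1, so H_1 = 0.
  H_2: rank ker ∂_2 − rank ∂_3 = (4 − 3) − 0 = 1, and there is no ∂_3, so H_2 = Z.

(K is a triangulation of the 2-sphere S^2.)

H_0 = Z,  H_1 = 0,  H_2 = Z.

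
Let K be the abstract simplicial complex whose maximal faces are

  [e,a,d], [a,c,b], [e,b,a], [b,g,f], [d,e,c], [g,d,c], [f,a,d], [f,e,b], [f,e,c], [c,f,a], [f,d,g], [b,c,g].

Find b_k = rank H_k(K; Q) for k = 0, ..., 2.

b_0 = 1, b_1 = 0, b_2 = 0.

Fix the vertex order a < b < c < d < e < f < g and write every simplex with vertices in increasing order. Then dim K = 2 and the simplices of K are:

  0-simplices (7): a, b, c, d, e, f, g
  1-simplices (18): ab, ac, ad, ae, af, bc, be, bf, bg, cd, ce, cf, cg, de, df, dg, ef, fg
  2-simplices (12): abc, abe, acf, ade, adf, bcg, bef, bfg, cde, cdg, cef, dfg

so the chain groups are C_0 ≅ Z^7, C_1 ≅ Z^18, C_2 ≅ Z^12.

The boundary map ∂_1: C_1 → C_0 is given by ∂[p,q] = [q] − [p]. For instance
  ∂cg = g − c.
As a 7×18 matrix over Z this has rank 6, with invariant factors (1,1,1,1,1,1).

The boundary map ∂_2: C_2 → C_1 acts by ∂[p,q,r] = [q,r] − [p,r] + [p,q]. For instance
  ∂bfg = fg − bg + bf,
  ∂cdg = dg − cg + cd.
This gives a 18×12 integer matrix of rank 12; reducing to Smith normal form yields diagonal entries (1,1,1,1,1,1,1,1,1,1,1,2).

Reading off H_k = ker ∂_k / im ∂_{k+1}:

  H_0: rank C_0 − rank ∂_1 = 7 − 6 = 1, and the invariant factors of ∂_1 are all 1, so H_0 ≅ Z.
  H_1: rank ker ∂_1 − rank ∂_2 = (18 − 6) − 12 = 0, and ∂_2 has invariant factor 2 > 1, so H_1 ≅ Z/2.
  H_2: rank ker ∂_2 − rank ∂_3 = (12 − 12) − 0 = 0, and there is no ∂_3, so H_2 ≅ 0.

As a check, the Euler characteristic is 7 − 18 + 12 = 1, which agrees with 1 − 0 + 0 = 1.
(K is a triangulation of the real projective plane RP^2.)

Hence the Betti numbers are b_0 = 1, b_1 = 0, b_2 = 0.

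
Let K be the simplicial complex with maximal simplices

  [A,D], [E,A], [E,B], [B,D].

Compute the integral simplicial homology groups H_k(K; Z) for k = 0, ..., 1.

Order the vertices as A < B < D < E. Listing each simplex with vertices in this order, K has dimension 1 with simplices:

  0-simplices (4): A, B, D, E
  1-simplices (4): AD, AE, BD, BE

so the chain groups are C_0 ≅ Z^4, C_1 ≅ Z^4.

∂_1: C_1 → C_0 sends each edge [p,q] (with p < q) to q − p.
The 4×4 boundary matrix has rank 3 and Smith normal form diag(1,1,1).

Now H_k = ker ∂_k / im ∂_{k+1}, so:

  H_0: rank C_0 − rank ∂_1 = 4 − 3 = 1, and the invariant factors of ∂_1 are all 1, so H_0 = Z.
  H_1: rank ker ∂_1 − rank ∂_2 = (4 − 3) − 0 = 1, and there is no ∂_2, so H_1 = Z.

As a check, the Euler characteristic is 4 − 4 = 0, which agrees with 1 − 1 = 0.

H_0 ≅ Z,  H_1 ≅ Z.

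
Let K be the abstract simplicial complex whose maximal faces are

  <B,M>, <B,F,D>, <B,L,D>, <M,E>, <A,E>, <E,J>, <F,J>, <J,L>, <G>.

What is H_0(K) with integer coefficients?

H_0 ≅ Z^2.

Order the vertices as A < B < D < E < F < G < J < L < M. Listing each simplex with vertices in this order, K has dimension 2 with simplices:

  0-simplices (9): A, B, D, E, F, G, J, L, M
  1-simplices (11): AE, BD, BF, BL, BM, DF, DL, EJ, EM, FJ, JL
  2-simplices (2): BDF, BDL

Hence C_0 ≅ Z^9, C_1 ≅ Z^11, C_2 ≅ Z^2.

∂_1: C_1 → C_0 sends each edge [p,q] (with p < q) to q − p. For instance
  ∂BM = M − B.
The resulting 9×11 matrix has rank 7, and its Smith normal form has invariant factors (1,1,1,1,1,1,1).

The boundary map ∂_2: C_2 → C_1 acts by ∂[p,q,r] = [q,r] − [p,r] + [p,q]. For instance
  ∂BDL = DL − BL + BD,
  ∂BDF = DF − BF + BD.
This gives a 11×2 integer matrix of rank 2; reducing to Smith normal form yields diagonal entries (1,1).

Reading off H_k = ker ∂_k / im ∂_{k+1}:

  H_0: rank C_0 − rank ∂_1 = 9 − 7 = 2, and the invariant factors of ∂_1 are all 1, so H_0 ≅ Z^2.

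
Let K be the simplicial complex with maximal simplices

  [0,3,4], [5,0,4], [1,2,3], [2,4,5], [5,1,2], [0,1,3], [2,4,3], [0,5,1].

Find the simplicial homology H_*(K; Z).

Fix the vertex order 0 < 1 < 2 < 3 < 4 < 5 and write every simplex with vertices in increasing order. Then dim K = 2 and the simplices of K are:

  0-simplices (6): [0], [1], [2], [3], [4], [5]
  1-simplices (12): [0,1], [0,3], [0,4], [0,5], [1,2], [1,3], [1,5], [2,3], [2,4], [2,5], [3,4], [4,5]
  2-simplices (8): [0,1,3], [0,1,5], [0,3,4], [0,4,5], [1,2,3], [1,2,5], [2,3,4], [2,4,5]

giving chain groups C_0 ≅ Z^6, C_1 ≅ Z^12, C_2 ≅ Z^8.

Boundary ∂_1: C_1 → C_0 is given by ∂[p,q] = [q] − [p]. For instance
  ∂[1,5] = [5] − [1].
The 6×12 boundary matrix has rank 5 and Smith normal form diag(1,1,1,1,1).

∂_2: C_2 → C_1 acts by ∂[p,q,r] = [q,r] − [p,r] + [p,q]. For instance
  ∂[1,2,3] = [2,3] − [1,3] + [1,2],
  ∂[2,3,4] = [3,4] − [2,4] + [2,3].
The resulting 12×8 matrix has rank 7, and its Smith normal form has invariant factors (1,1,1,1,1,1,1).

Reading off H_k = ker ∂_k / im ∂_{k+1}:

  H_0: rank C_0 − rank ∂_1 = 6 − 5 = 1, and the invariant factors of ∂_1 are all 1, so H_0 ≅ Z.
  H_1: rank ker ∂_1 − rank ∂_2 = (12 − 5) − 7 = 0, and the invariant factors of ∂_2 are all 1, so H_1 ≅ 0.
  H_2: rank ker ∂_2 − rank ∂_3 = (8 − 7) − 0 = 1, and there is no ∂_3, so H_2 ≅ Z.

H_0 = Z,  H_1 = 0,  H_2 = Z.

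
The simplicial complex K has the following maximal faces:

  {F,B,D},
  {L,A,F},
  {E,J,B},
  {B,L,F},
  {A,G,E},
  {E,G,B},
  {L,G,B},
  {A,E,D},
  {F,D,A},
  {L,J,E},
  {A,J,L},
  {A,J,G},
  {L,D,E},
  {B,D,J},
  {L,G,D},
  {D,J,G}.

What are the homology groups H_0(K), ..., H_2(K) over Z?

Order the vertices as A < B < D < E < F < G < J < L. Listing each simplex with vertices in this order, K has dimension 2 with simplices:

  0-simplices (8): A, B, D, E, F, G, J, L
  1-simplices (24): AD, AE, AF, AG, AJ, AL, BD, BE, BF, BG, BJ, BL, DE, DF, DG, DJ, DL, EG, EJ, EL, FL, GJ, GL, JL
  2-simplices (16): ADE, ADF, AEG, AFL, AGJ, AJL, BDF, BDJ, BEG, BEJ, BFL, BGL, DEL, DGJ, DGL, EJL

giving chain groups C_0 ≅ Z^8, C_1 ≅ Z^24, C_2 ≅ Z^16.

∂_1: C_1 → C_0 sends each edge [p,q] (with p < q) to q − p.
The resulting 8×24 matrix has rank 7, and its Smith normal form has invariant factors (1,1,1,1,1,1,1).

Boundary ∂_2: C_2 → C_1 sends each 2-simplex [p,q,r] to [q,r] − [p,r] + [p,q]. For instance
  ∂DGL = GL − DL + DG,
  ∂BEG = EG − BG + BE.
The 24×16 boundary matrix has rank 15 and Smith normal form diag(1,1,1,1,1,1,1,1,1,1,1,1,1,1,1).

From H_k ≅ ker(∂_k) / im(∂_{k+1}) we obtain:

  H_0: rank C_0 − rank ∂_1 = 8 − 7 = 1, and the invariant factors of ∂_1 are all 1, so H_0 = Z.
  H_1: rank ker ∂_1 − rank ∂_2 = (24 − 7) − 15 = 2, and the invariant factors of ∂_2 are all 1, so H_1 = Z^2.
  H_2: rank ker ∂_2 − rank ∂_3 = (16 − 15) − 0 = 1, and there is no ∂_3, so H_2 = Z.

As a check, the Euler characteristic is 8 − 24 + 16 = 0, which agrees with 1 − 2 + 1 = 0.
(K is a triangulation of the torus T^2.)

H_0 = Z,  H_1 = Z^2,  H_2 = Z.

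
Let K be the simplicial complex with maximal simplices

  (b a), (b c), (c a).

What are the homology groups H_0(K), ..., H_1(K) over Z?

H_0 ≅ Z,  H_1 ≅ Z.

Take the total order a < b < c on the vertex set. Then K (dimension 1) consists of the simplices:

  0-simplices (3): a, b, c
  1-simplices (3): ab, ac, bc

giving chain groups C_0 ≅ Z^3, C_1 ≅ Z^3.

The boundary map ∂_1: C_1 → C_0 sends each edge [p,q] (with p < q) to q − p. For instance
  ∂ac = c − a.
The 3×3 boundary matrix has rank 2 and Smith normal form diag(1,1).

Now H_k = ker ∂_k / im ∂_{k+1}, so:

  H_0: rank C_0 − rank ∂_1 = 3 − 2 = 1, and the invariant factors of ∂_1 are all 1, so H_0 ≅ Z.
  H_1: rank ker ∂_1 − rank ∂_2 = (3 − 2) − 0 = 1, and there is no ∂_2, so H_1 ≅ Z.

As a check, the Euler characteristic is 3 − 3 = 0, which agrees with 1 − 1 = 0.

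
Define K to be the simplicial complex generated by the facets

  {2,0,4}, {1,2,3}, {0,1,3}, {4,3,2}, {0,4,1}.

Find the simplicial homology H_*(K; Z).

H_0 ≅ Z,  H_1 ≅ Z,  H_2 = 0.

Fix the vertex order 0 < 1 < 2 < 3 < 4 and write every simplex with vertices in increasing order. Then dim K = 2 and the simplices of K are:

  0-simplices (5): [0], [1], [2], [3], [4]
  1-simplices (10): [0,1], [0,2], [0,3], [0,4], [1,2], [1,3], [1,4], [2,3], [2,4], [3,4]
  2-simplices (5): [0,1,3], [0,1,4], [0,2,4], [1,2,3], [2,3,4]

Hence C_0 ≅ Z^5, C_1 ≅ Z^10, C_2 ≅ Z^5.

Boundary ∂_1: C_1 → C_0 maps an edge to its endpoints' difference, ∂[p,q] = q − p.
The resulting 5×10 matrix has rank 4, and its Smith normal form has invariant factors (1,1,1,1).

∂_2: C_2 → C_1 sends each 2-simplex [p,q,r] to [q,r] − [p,r] + [p,q]. For instance
  ∂[1,2,3] = [2,3] − [1,3] + [1,2],
  ∂[0,1,4] = [1,4] − [0,4] + [0,1].
This gives a 10×5 integer matrix of rank 5; reducing to Smith normal form yields diagonal entries (1,1,1,1,1).

Reading off H_k = ker ∂_k / im ∂_{k+1}:

  H_0: rank C_0 − rank ∂_1 = 5 − 4 = 1, and the invariant factors of ∂_1 are all 1, so H_0 ≅ Z.
  H_1: rank ker ∂_1 − rank ∂_2 = (10 − 4) − 5 = 1, and the invariant factors of ∂_2 are all 1, so H_1 ≅ Z.
  H_2: rank ker ∂_2 − rank ∂_3 = (5 − 5) − 0 = 0, and there is no ∂_3, so H_2 ≅ 0.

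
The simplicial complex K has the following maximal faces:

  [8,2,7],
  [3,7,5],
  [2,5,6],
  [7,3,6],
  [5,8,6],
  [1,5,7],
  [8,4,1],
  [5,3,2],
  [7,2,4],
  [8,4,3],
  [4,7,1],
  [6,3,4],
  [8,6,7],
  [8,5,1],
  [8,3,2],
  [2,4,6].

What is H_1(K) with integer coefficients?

Fix the vertex order 1 < 2 < 3 < 4 < 5 < 6 < 7 < 8 and write every simplex with vertices in increasing order. Then dim K = 2 and the simplices of K are:

  0-simplices (8): [1], [2], [3], [4], [5], [6], [7], [8]
  1-simplices (24): (24 of them)
  2-simplices (16): [1,4,7], [1,4,8], [1,5,7], [1,5,8], [2,3,5], [2,3,8], [2,4,6], [2,4,7], [2,5,6], [2,7,8], [3,4,6], [3,4,8], [3,5,7], [3,6,7], [5,6,8], [6,7,8]

Hence C_0 ≅ Z^8, C_1 ≅ Z^24, C_2 ≅ Z^16.

Boundary ∂_1: C_1 → C_0 maps an edge to its endpoints' difference, ∂[p,q] = q − p. For instance
  ∂[1,7] = [7] − [1].
As a 8×24 matrix over Z this has rank 7, with invariant factors (1,1,1,1,1,1,1).

The boundary map ∂_2: C_2 → C_1 acts by ∂[p,q,r] = [q,r] − [p,r] + [p,q]. For instance
  ∂[1,5,7] = [5,7] − [1,7] + [1,5],
  ∂[3,4,6] = [4,6] − [3,6] + [3,4].
The resulting 24×16 matrix has rank 15, and its Smith normal form has invariant factors (1,1,1,1,1,1,1,1,1,1,1,1,1,1,1).

Now H_k = ker ∂_k / im ∂_{k+1}, so:

  H_1: rank ker ∂_1 − rank ∂_2 = (24 − 7) − 15 = 2, and the invariant factors of ∂_2 are all 1, so H_1 = Z^2.

(K is a triangulation of the torus T^2.)

H_1 = Z^2.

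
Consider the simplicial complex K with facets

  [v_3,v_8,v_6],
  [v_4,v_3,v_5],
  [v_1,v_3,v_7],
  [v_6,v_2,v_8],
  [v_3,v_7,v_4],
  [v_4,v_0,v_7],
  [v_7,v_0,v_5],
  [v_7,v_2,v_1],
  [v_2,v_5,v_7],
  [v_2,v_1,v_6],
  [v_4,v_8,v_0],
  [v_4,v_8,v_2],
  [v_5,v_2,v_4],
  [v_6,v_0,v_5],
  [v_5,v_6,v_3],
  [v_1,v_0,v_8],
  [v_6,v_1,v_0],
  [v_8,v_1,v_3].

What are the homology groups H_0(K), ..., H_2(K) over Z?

H_0 ≅ Z,  H_1 ≅ Z ⊕ Z_2,  H_2 = 0.

Order the vertices as v_0 < v_1 < v_2 < v_3 < v_4 < v_5 < v_6 < v_7 < v_8. Listing each simplex with vertices in this order, K has dimension 2 with simplices:

  0-simplices (9): [v_0], [v_1], [v_2], [v_3], [v_4], [v_5], [v_6], [v_7], [v_8]
  1-simplices (27): (27 of them)
  2-simplices (18): (18 of them)

giving chain groups C_0 ≅ Z^9, C_1 ≅ Z^27, C_2 ≅ Z^18.

Boundary ∂_1: C_1 → C_0 is given by ∂[p,q] = [q] − [p].
As a 9×27 matrix over Z this has rank 8, with invariant factors (1,1,1,1,1,1,1,1).

∂_2: C_2 → C_1 maps a triangle to the signed sum of its edges. For instance
  ∂[v_2,v_5,v_7] = [v_5,v_7] − [v_2,v_7] + [v_2,v_5],
  ∂[v_3,v_4,v_5] = [v_4,v_5] − [v_3,v_5] + [v_3,v_4].
This gives a 27×18 integer matrix of rank 18; reducing to Smith normal form yields diagonal entries (1,1,1,1,1,1,1,1,1,1,1,1,1,1,1,1,1,2).

Reading off H_k = ker ∂_k / im ∂_{k+1}:

  H_0: rank C_0 − rank ∂_1 = 9 − 8 = 1, and the invariant factors of ∂_1 are all 1, so H_0 ≅ Z.
  H_1: rank ker ∂_1 − rank ∂_2 = (27 − 8) − 18 = 1, and ∂_2 has invariant factor 2 > 1, so H_1 ≅ Z ⊕ Z_2.
  H_2: rank ker ∂_2 − rank ∂_3 = (18 − 18) − 0 = 0, and there is no ∂_3, so H_2 ≅ 0.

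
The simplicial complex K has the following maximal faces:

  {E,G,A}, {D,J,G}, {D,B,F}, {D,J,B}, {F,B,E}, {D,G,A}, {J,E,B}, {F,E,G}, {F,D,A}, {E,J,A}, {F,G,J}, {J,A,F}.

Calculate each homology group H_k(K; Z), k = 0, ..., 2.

Fix the vertex order A < B < D < E < F < G < J and write every simplex with vertices in increasing order. Then dim K = 2 and the simplices of K are:

  0-simplices (7): A, B, D, E, F, G, J
  1-simplices (18): AD, AE, AF, AG, AJ, BD, BE, BF, BJ, DF, DG, DJ, EF, EG, EJ, FG, FJ, GJ
  2-simplices (12): ADF, ADG, AEG, AEJ, AFJ, BDF, BDJ, BEF, BEJ, DGJ, EFG, FGJ

giving chain groups C_0 ≅ Z^7, C_1 ≅ Z^18, C_2 ≅ Z^12.

Boundary ∂_1: C_1 → C_0 is given by ∂[p,q] = [q] − [p]. For instance
  ∂BJ = J − B.
As a 7×18 matrix over Z this has rank 6, with invariant factors (1,1,1,1,1,1).

The boundary map ∂_2: C_2 → C_1 sends each 2-simplex [p,q,r] to [q,r] − [p,r] + [p,q]. For instance
  ∂EFG = FG − EG + EF,
  ∂BDJ = DJ − BJ + BD.
As a 18×12 matrix over Z this has rank 12, with invariant factors (1,1,1,1,1,1,1,1,1,1,1,2).

From H_k ≅ ker(∂_k) / im(∂_{k+1}) we obtain:

  H_0: rank C_0 − rank ∂_1 = 7 − 6 = 1, and the invariant factors of ∂_1 are all 1, so H_0 = Z.
  H_1: rank ker ∂_1 − rank ∂_2 = (18 − 6) − 12 = 0, and ∂_2 has invariant factor 2 > 1, so H_1 = Z/2.
  H_2: rank ker ∂_2 − rank ∂_3 = (12 − 12) − 0 = 0, and there is no ∂_3, so H_2 = 0.

(K is a triangulation of the real projective plane RP^2.)

H_0 ≅ Z,  H_1 ≅ Z/2,  H_2 = 0.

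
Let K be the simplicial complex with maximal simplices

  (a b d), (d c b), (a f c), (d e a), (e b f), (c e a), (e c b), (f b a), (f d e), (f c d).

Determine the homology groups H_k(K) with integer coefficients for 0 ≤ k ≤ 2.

H_0 ≅ Z,  H_1 ≅ Z/2,  H_2 = 0.

Take the total order a < b < c < d < e < f on the vertex set. Then K (dimension 2) consists of the simplices:

  0-simplices (6): a, b, c, d, e, f
  1-simplices (15): ab, ac, ad, ae, af, bc, bd, be, bf, cd, ce, cf, de, df, ef
  2-simplices (10): abd, abf, ace, acf, ade, bcd, bce, bef, cdf, def

giving chain groups C_0 ≅ Z^6, C_1 ≅ Z^15, C_2 ≅ Z^10.

Boundary ∂_1: C_1 → C_0 maps an edge to its endpoints' difference, ∂[p,q] = q − p. For instance
  ∂ce = e − c.
The resulting 6×15 matrix has rank 5, and its Smith normal form has invariant factors (1,1,1,1,1).

∂_2: C_2 → C_1 sends each 2-simplex [p,q,r] to [q,r] − [p,r] + [p,q]. For instance
  ∂bef = ef − bf + be,
  ∂bce = ce − be + bc.
As a 15×10 matrix over Z this has rank 10, with invariant factors (1,1,1,1,1,1,1,1,1,2).

Now H_k = ker ∂_k / im ∂_{k+1}, so:

  H_0: rank C_0 − rank ∂_1 = 6 − 5 = 1, and the invariant factors of ∂_1 are all 1, so H_0 = Z.
  H_1: rank ker ∂_1 − rank ∂_2 = (15 − 5) − 10 = 0, and ∂_2 has invariant factor 2 > 1, so H_1 = Z/2.
  H_2: rank ker ∂_2 − rank ∂_3 = (10 − 10) − 0 = 0, and there is no ∂_3, so H_2 = 0.

(K is a triangulation of the real projective plane RP^2.)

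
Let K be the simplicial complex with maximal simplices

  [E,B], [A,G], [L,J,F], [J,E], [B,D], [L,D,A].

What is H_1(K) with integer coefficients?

Fix the vertex order A < B < D < E < F < G < J < L and write every simplex with vertices in increasing order. Then dim K = 2 and the simplices of K are:

  0-simplices (8): A, B, D, E, F, G, J, L
  1-simplices (10): AD, AG, AL, BD, BE, DL, EJ, FJ, FL, JL
  2-simplices (2): ADL, FJL

Hence C_0 ≅ Z^8, C_1 ≅ Z^10, C_2 ≅ Z^2.

The boundary map ∂_1: C_1 → C_0 maps an edge to its endpoints' difference, ∂[p,q] = q − p.
This gives a 8×10 integer matrix of rank 7; reducing to Smith normal form yields diagonal entries (1,1,1,1,1,1,1).

∂_2: C_2 → C_1 sends each 2-simplex [p,q,r] to [q,r] − [p,r] + [p,q]. For instance
  ∂ADL = DL − AL + AD,
  ∂FJL = JL − FL + FJ.
The 10×2 boundary matrix has rank 2 and Smith normal form diag(1,1).

Computing H_k = (kernel of ∂_k) / (image of ∂_{k+1}):

  H_1: rank ker ∂_1 − rank ∂_2 = (10 − 7) − 2 = 1, and the invariant factors of ∂_2 are all 1, so H_1 = Z.

H_1 ≅ Z.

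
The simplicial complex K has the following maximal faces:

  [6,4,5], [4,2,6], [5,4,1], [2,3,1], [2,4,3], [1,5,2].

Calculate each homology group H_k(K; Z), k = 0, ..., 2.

H_0 = Z,  H_1 = Z,  H_2 = 0.

Fix the vertex order 1 < 2 < 3 < 4 < 5 < 6 and write every simplex with vertices in increasing order. Then dim K = 2 and the simplices of K are:

  0-simplices (6): [1], [2], [3], [4], [5], [6]
  1-simplices (12): [1,2], [1,3], [1,4], [1,5], [2,3], [2,4], [2,5], [2,6], [3,4], [4,5], [4,6], [5,6]
  2-simplices (6): [1,2,3], [1,2,5], [1,4,5], [2,3,4], [2,4,6], [4,5,6]

Hence C_0 ≅ Z^6, C_1 ≅ Z^12, C_2 ≅ Z^6.

∂_1: C_1 → C_0 sends each edge [p,q] (with p < q) to q − p.
The resulting 6×12 matrix has rank 5, and its Smith normal form has invariant factors (1,1,1,1,1).

The boundary map ∂_2: C_2 → C_1 sends each 2-simplex [p,q,r] to [q,r] − [p,r] + [p,q]. For instance
  ∂[2,3,4] = [3,4] − [2,4] + [2,3],
  ∂[2,4,6] = [4,6] − [2,6] + [2,4].
The resulting 12×6 matrix has rank 6, and its Smith normal form has invariant factors (1,1,1,1,1,1).

From H_k ≅ ker(∂_k) / im(∂_{k+1}) we obtain:

  H_0: rank C_0 − rank ∂_1 = 6 − 5 = 1, and the invariant factors of ∂_1 are all 1, so H_0 ≅ Z.
  H_1: rank ker ∂_1 − rank ∂_2 = (12 − 5) − 6 = 1, and the invariant factors of ∂_2 are all 1, so H_1 ≅ Z.
  H_2: rank ker ∂_2 − rank ∂_3 = (6 − 6) − 0 = 0, and there is no ∂_3, so H_2 ≅ 0.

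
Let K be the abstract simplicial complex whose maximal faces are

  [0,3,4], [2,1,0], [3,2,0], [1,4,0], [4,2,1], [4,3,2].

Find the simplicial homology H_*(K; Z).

Take the total order 0 < 1 < 2 < 3 < 4 on the vertex set. Then K (dimension 2) consists of the simplices:

  0-simplices (5): [0], [1], [2], [3], [4]
  1-simplices (9): [0,1], [0,2], [0,3], [0,4], [1,2], [1,4], [2,3], [2,4], [3,4]
  2-simplices (6): [0,1,2], [0,1,4], [0,2,3], [0,3,4], [1,2,4], [2,3,4]

so the chain groups are C_0 ≅ Z^5, C_1 ≅ Z^9, C_2 ≅ Z^6.

Boundary ∂_1: C_1 → C_0 maps an edge to its endpoints' difference, ∂[p,q] = q − p. For instance
  ∂[2,3] = [3] − [2].
This gives a 5×9 integer matrix of rank 4; reducing to Smith normal form yields diagonal entries (1,1,1,1).

∂_2: C_2 → C_1 maps a triangle to the signed sum of its edges. For instance
  ∂[1,2,4] = [2,4] − [1,4] + [1,2],
  ∂[0,1,4] = [1,4] − [0,4] + [0,1].
This gives a 9×6 integer matrix of rank 5; reducing to Smith normal form yields diagonal entries (1,1,1,1,1).

From H_k ≅ ker(∂_k) / im(∂_{k+1}) we obtain:

  H_0: rank C_0 − rank ∂_1 = 5 − 4 = 1, and the invariant factors of ∂_1 are all 1, so H_0 ≅ Z.
  H_1: rank ker ∂_1 − rank ∂_2 = (9 − 4) − 5 = 0, and the invariant factors of ∂_2 are all 1, so H_1 ≅ 0.
  H_2: rank ker ∂_2 − rank ∂_3 = (6 − 5) − 0 = 1, and there is no ∂_3, so H_2 ≅ Z.

(K is a triangulation of the 2-sphere S^2.)

H_0 = Z,  H_1 = 0,  H_2 = Z.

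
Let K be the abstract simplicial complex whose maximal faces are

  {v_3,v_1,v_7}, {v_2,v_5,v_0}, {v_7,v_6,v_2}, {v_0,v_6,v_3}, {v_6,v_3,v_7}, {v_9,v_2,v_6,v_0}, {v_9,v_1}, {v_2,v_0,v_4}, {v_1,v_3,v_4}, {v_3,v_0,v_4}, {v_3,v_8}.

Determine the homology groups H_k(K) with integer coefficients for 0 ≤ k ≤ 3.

Fix the vertex order v_0 < v_1 < v_2 < v_3 < v_4 < v_5 < v_6 < v_7 < v_8 < v_9 and write every simplex with vertices in increasing order. Then dim K = 3 and the simplices of K are:

  0-simplices (10): [v_0], [v_1], [v_2], [v_3], [v_4], [v_5], [v_6], [v_7], [v_8], [v_9]
  1-simplices (21): (21 of them)
  2-simplices (12): (12 of them)
  3-simplices (1): [v_0,v_2,v_6,v_9]

Hence C_0 ≅ Z^10, C_1 ≅ Z^21, C_2 ≅ Z^12, C_3 ≅ Z^1.

Boundary ∂_1: C_1 → C_0 maps an edge to its endpoints' difference, ∂[p,q] = q − p.
The 10×21 boundary matrix has rank 9 and Smith normal form diag(1,1,1,1,1,1,1,1,1).

Boundary ∂_2: C_2 → C_1 acts by ∂[p,q,r] = [q,r] − [p,r] + [p,q]. For instance
  ∂[v_0,v_2,v_9] = [v_2,v_9] − [v_0,v_9] + [v_0,v_2],
  ∂[v_0,v_3,v_4] = [v_3,v_4] − [v_0,v_4] + [v_0,v_3].
This gives a 21×12 integer matrix of rank 11; reducing to Smith normal form yields diagonal entries (1,1,1,1,1,1,1,1,1,1,1).

The boundary map ∂_3: C_3 → C_2 sends each 3-simplex σ to the alternating sum Σ_i (−1)^i (σ with its i-th vertex removed). For instance
  ∂[v_0,v_2,v_6,v_9] = [v_2,v_6,v_9] − [v_0,v_6,v_9] + [v_0,v_2,v_9] − [v_0,v_2,v_6].
This gives a 12×1 integer matrix of rank 1; reducing to Smith normal form yields diagonal entries (1).

Now H_k = ker ∂_k / im ∂_{k+1}, so:

  H_0: rank C_0 − rank ∂_1 = 10 − 9 = 1, and the invariant factors of ∂_1 are all 1, so H_0 ≅ Z.
  H_1: rank ker ∂_1 − rank ∂_2 = (21 − 9) − 11 = 1, and the invariant factors of ∂_2 are all 1, so H_1 ≅ Z.
  H_2: rank ker ∂_2 − rank ∂_3 = (12 − 11) − 1 = 0, and the invariant factors of ∂_3 are all 1, so H_2 ≅ 0.
  H_3: rank ker ∂_3 − rank ∂_4 = (1 − 1) − 0 = 0, and there is no ∂_4, so H_3 ≅ 0.

As a check, the Euler characteristic is 10 − 21 + 12 − 1 = 0, which agrees with 1 − 1 + 0 − 0 = 0.

H_0 = Z,  H_1 = Z,  H_2 = 0,  H_3 = 0.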